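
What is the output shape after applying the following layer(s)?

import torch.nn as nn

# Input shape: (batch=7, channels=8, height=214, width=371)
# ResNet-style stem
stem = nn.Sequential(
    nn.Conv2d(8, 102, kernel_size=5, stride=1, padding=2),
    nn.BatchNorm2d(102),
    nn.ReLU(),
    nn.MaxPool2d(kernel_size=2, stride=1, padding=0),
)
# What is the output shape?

Input shape: (7, 8, 214, 371)
  -> after Conv2d 5x5 stride=1: (7, 102, 214, 371)
Output shape: (7, 102, 213, 370)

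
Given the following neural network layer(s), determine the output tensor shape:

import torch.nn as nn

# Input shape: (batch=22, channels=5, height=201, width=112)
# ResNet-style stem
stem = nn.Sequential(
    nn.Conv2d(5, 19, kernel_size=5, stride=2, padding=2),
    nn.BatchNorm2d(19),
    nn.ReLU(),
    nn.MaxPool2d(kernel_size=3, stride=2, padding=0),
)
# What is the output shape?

Input shape: (22, 5, 201, 112)
  -> after Conv2d 5x5 stride=2: (22, 19, 101, 56)
Output shape: (22, 19, 50, 27)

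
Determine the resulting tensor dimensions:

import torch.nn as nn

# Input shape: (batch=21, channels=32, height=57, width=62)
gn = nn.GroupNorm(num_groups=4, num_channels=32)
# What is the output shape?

Input shape: (21, 32, 57, 62)
Output shape: (21, 32, 57, 62)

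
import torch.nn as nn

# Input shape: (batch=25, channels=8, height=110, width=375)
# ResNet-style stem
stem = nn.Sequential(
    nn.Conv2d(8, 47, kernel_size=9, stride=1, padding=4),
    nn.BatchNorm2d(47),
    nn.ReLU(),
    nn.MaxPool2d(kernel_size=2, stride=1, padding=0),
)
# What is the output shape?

Input shape: (25, 8, 110, 375)
  -> after Conv2d 9x9 stride=1: (25, 47, 110, 375)
Output shape: (25, 47, 109, 374)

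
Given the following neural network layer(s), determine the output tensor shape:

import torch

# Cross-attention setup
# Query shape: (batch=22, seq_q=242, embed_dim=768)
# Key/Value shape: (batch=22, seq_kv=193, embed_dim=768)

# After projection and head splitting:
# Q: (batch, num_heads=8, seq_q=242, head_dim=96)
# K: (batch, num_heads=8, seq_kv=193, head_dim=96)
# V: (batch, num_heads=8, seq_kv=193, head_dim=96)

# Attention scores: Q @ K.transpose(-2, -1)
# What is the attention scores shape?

Input shape: (22, 242, 768)
Output shape: (22, 8, 242, 193)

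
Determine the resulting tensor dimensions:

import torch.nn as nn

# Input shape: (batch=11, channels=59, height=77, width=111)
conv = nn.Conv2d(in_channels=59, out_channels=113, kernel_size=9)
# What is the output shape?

Input shape: (11, 59, 77, 111)
Output shape: (11, 113, 69, 103)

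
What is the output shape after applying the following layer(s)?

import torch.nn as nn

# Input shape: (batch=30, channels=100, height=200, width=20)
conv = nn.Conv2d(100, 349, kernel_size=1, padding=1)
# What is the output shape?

Input shape: (30, 100, 200, 20)
Output shape: (30, 349, 202, 22)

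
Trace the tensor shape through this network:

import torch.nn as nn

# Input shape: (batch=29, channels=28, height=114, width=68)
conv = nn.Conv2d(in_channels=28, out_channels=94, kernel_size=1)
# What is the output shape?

Input shape: (29, 28, 114, 68)
Output shape: (29, 94, 114, 68)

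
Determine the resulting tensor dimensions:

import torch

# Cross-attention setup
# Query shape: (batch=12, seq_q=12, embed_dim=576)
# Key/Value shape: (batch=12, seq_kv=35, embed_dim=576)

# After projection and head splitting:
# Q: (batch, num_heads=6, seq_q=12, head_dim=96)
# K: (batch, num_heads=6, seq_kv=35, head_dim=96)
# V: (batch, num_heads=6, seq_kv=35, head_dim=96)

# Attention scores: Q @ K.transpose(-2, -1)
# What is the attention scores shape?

Input shape: (12, 12, 576)
Output shape: (12, 6, 12, 35)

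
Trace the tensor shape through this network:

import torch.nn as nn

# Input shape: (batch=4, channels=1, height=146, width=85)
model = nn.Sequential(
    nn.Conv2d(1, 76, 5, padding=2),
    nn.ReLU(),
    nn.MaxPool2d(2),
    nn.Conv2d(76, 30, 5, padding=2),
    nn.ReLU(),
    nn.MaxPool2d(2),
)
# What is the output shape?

Input shape: (4, 1, 146, 85)
  -> after first Conv2d: (4, 76, 146, 85)
  -> after first MaxPool2d: (4, 76, 73, 42)
  -> after second Conv2d: (4, 30, 73, 42)
Output shape: (4, 30, 36, 21)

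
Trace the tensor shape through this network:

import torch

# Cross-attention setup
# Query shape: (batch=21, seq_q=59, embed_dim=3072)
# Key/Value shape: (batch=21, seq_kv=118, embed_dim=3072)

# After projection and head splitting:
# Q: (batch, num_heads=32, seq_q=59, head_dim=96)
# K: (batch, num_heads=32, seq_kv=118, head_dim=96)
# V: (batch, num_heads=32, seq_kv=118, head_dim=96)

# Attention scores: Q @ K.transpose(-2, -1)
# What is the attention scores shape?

Input shape: (21, 59, 3072)
Output shape: (21, 32, 59, 118)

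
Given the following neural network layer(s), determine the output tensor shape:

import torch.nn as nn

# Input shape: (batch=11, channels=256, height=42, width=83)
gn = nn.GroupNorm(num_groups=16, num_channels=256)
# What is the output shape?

Input shape: (11, 256, 42, 83)
Output shape: (11, 256, 42, 83)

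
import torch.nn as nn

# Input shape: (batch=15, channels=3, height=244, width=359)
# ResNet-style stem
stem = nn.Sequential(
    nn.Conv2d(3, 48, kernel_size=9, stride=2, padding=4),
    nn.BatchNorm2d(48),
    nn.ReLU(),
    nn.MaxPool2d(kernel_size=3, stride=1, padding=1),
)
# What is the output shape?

Input shape: (15, 3, 244, 359)
  -> after Conv2d 9x9 stride=2: (15, 48, 122, 180)
Output shape: (15, 48, 122, 180)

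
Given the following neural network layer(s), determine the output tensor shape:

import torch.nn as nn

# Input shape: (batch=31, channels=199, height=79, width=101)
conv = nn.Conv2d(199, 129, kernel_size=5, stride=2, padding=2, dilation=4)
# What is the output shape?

Input shape: (31, 199, 79, 101)
Output shape: (31, 129, 34, 45)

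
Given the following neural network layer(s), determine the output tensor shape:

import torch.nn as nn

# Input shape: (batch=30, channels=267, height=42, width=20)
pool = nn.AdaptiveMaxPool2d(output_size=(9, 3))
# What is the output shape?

Input shape: (30, 267, 42, 20)
Output shape: (30, 267, 9, 3)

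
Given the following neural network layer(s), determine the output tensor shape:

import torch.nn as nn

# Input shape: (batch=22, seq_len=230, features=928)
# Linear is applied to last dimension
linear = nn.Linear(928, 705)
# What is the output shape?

Input shape: (22, 230, 928)
Output shape: (22, 230, 705)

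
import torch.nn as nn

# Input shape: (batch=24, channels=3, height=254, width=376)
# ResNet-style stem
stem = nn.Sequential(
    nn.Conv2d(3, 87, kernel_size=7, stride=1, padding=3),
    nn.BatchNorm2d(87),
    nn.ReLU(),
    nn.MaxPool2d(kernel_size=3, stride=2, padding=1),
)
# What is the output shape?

Input shape: (24, 3, 254, 376)
  -> after Conv2d 7x7 stride=1: (24, 87, 254, 376)
Output shape: (24, 87, 127, 188)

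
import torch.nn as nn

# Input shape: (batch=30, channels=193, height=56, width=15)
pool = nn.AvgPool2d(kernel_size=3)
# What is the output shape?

Input shape: (30, 193, 56, 15)
Output shape: (30, 193, 18, 5)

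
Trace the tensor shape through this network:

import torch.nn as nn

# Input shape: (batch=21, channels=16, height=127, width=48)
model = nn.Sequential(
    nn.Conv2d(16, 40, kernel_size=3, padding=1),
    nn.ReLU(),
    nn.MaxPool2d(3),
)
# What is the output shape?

Input shape: (21, 16, 127, 48)
  -> after Conv2d: (21, 40, 127, 48)
  -> after ReLU: (21, 40, 127, 48)
Output shape: (21, 40, 42, 16)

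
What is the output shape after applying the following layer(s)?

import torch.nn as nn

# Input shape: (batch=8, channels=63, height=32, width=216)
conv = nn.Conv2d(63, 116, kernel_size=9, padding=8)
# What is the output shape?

Input shape: (8, 63, 32, 216)
Output shape: (8, 116, 40, 224)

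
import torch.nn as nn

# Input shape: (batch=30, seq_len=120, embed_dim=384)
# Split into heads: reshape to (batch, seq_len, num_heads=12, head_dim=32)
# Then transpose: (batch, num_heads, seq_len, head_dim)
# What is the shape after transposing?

Input shape: (30, 120, 384)
  -> after reshape: (30, 120, 12, 32)
Output shape: (30, 12, 120, 32)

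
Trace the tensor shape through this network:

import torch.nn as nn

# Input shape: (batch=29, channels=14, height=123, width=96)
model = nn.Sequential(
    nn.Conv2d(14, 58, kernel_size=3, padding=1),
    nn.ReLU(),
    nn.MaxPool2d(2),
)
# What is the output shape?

Input shape: (29, 14, 123, 96)
  -> after Conv2d: (29, 58, 123, 96)
  -> after ReLU: (29, 58, 123, 96)
Output shape: (29, 58, 61, 48)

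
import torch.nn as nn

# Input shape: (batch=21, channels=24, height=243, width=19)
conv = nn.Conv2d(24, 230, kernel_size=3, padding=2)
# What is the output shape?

Input shape: (21, 24, 243, 19)
Output shape: (21, 230, 245, 21)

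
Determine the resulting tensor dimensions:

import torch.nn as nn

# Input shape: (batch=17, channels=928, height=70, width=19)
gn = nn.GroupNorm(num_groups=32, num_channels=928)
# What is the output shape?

Input shape: (17, 928, 70, 19)
Output shape: (17, 928, 70, 19)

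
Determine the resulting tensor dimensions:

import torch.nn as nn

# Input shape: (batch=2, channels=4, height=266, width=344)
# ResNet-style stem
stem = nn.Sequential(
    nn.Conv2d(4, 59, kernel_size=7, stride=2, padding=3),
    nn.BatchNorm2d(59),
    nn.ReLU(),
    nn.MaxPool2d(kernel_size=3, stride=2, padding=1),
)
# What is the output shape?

Input shape: (2, 4, 266, 344)
  -> after Conv2d 7x7 stride=2: (2, 59, 133, 172)
Output shape: (2, 59, 67, 86)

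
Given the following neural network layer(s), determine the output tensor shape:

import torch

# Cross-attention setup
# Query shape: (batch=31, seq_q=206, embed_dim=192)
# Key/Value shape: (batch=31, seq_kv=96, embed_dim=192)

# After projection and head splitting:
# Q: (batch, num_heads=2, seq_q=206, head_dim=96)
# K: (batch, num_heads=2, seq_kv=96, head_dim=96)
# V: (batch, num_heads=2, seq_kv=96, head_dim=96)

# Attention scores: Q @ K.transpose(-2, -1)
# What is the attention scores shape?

Input shape: (31, 206, 192)
Output shape: (31, 2, 206, 96)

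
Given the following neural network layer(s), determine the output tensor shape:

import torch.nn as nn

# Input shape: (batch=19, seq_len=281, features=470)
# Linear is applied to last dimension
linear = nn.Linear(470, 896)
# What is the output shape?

Input shape: (19, 281, 470)
Output shape: (19, 281, 896)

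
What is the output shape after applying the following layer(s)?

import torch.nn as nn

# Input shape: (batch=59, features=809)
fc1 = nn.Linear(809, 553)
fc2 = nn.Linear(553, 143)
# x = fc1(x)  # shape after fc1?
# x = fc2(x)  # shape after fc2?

Input shape: (59, 809)
  -> after fc1: (59, 553)
Output shape: (59, 143)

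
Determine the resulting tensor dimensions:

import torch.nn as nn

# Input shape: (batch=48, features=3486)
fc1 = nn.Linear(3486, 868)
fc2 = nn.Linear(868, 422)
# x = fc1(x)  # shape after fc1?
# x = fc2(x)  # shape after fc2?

Input shape: (48, 3486)
  -> after fc1: (48, 868)
Output shape: (48, 422)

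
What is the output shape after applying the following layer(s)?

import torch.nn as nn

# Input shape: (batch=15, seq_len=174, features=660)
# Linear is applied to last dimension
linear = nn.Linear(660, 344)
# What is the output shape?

Input shape: (15, 174, 660)
Output shape: (15, 174, 344)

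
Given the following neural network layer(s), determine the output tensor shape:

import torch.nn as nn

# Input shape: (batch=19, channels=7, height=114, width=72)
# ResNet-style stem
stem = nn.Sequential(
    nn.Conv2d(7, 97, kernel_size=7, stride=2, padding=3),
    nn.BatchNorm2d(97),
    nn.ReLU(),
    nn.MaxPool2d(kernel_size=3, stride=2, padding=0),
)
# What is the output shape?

Input shape: (19, 7, 114, 72)
  -> after Conv2d 7x7 stride=2: (19, 97, 57, 36)
Output shape: (19, 97, 28, 17)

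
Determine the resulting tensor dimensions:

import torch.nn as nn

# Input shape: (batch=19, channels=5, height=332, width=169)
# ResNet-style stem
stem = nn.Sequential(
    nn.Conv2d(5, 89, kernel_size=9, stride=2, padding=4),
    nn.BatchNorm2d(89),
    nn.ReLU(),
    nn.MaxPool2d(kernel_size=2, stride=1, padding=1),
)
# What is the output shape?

Input shape: (19, 5, 332, 169)
  -> after Conv2d 9x9 stride=2: (19, 89, 166, 85)
Output shape: (19, 89, 167, 86)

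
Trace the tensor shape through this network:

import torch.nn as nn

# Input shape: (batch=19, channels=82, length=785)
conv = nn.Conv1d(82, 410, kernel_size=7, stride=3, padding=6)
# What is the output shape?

Input shape: (19, 82, 785)
Output shape: (19, 410, 264)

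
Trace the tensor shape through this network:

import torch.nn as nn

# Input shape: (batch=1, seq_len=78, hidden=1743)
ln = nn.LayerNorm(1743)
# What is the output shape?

Input shape: (1, 78, 1743)
Output shape: (1, 78, 1743)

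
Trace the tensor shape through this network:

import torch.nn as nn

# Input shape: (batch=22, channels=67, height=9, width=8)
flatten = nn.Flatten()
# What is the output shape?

Input shape: (22, 67, 9, 8)
Output shape: (22, 4824)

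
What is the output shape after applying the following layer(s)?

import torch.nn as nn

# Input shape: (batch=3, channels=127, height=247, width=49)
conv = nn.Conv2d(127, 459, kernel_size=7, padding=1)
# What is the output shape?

Input shape: (3, 127, 247, 49)
Output shape: (3, 459, 243, 45)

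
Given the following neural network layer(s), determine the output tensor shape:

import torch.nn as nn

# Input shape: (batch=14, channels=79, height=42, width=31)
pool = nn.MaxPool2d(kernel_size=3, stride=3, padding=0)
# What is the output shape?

Input shape: (14, 79, 42, 31)
Output shape: (14, 79, 14, 10)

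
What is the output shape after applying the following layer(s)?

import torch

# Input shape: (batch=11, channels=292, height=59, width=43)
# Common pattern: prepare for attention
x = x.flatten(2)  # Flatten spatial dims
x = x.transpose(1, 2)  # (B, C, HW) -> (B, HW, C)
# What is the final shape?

Input shape: (11, 292, 59, 43)
  -> after flatten(2): (11, 292, 2537)
Output shape: (11, 2537, 292)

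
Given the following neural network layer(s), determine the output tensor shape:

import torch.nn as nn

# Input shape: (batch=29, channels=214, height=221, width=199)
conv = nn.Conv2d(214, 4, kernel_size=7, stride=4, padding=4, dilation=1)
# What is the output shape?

Input shape: (29, 214, 221, 199)
Output shape: (29, 4, 56, 51)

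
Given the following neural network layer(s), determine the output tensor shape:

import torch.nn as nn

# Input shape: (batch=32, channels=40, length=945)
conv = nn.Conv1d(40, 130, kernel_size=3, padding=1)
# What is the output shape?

Input shape: (32, 40, 945)
Output shape: (32, 130, 945)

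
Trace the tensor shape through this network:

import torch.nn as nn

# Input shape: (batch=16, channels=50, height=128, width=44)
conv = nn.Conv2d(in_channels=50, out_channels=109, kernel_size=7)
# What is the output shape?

Input shape: (16, 50, 128, 44)
Output shape: (16, 109, 122, 38)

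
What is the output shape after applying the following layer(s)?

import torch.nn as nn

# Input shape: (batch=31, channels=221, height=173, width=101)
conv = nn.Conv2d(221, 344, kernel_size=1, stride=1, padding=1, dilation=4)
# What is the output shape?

Input shape: (31, 221, 173, 101)
Output shape: (31, 344, 175, 103)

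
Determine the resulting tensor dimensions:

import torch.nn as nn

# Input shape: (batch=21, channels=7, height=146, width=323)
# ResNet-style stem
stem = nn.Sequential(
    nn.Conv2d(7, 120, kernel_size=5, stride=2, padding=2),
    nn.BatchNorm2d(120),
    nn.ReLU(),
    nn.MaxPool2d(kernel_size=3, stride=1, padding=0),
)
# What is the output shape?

Input shape: (21, 7, 146, 323)
  -> after Conv2d 5x5 stride=2: (21, 120, 73, 162)
Output shape: (21, 120, 71, 160)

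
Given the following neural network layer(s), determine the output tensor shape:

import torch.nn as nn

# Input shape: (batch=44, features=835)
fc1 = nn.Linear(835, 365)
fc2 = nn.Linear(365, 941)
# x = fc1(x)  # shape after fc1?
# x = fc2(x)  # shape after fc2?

Input shape: (44, 835)
  -> after fc1: (44, 365)
Output shape: (44, 941)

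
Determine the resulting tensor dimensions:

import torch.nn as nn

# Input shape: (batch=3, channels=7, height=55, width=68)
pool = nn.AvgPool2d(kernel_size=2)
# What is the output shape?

Input shape: (3, 7, 55, 68)
Output shape: (3, 7, 27, 34)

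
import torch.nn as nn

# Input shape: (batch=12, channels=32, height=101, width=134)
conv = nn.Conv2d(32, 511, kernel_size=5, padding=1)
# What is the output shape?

Input shape: (12, 32, 101, 134)
Output shape: (12, 511, 99, 132)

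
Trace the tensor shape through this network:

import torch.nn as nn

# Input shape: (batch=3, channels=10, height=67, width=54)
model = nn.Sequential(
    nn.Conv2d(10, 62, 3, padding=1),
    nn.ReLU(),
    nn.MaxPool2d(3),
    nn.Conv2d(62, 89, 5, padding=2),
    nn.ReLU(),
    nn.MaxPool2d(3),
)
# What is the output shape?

Input shape: (3, 10, 67, 54)
  -> after first Conv2d: (3, 62, 67, 54)
  -> after first MaxPool2d: (3, 62, 22, 18)
  -> after second Conv2d: (3, 89, 22, 18)
Output shape: (3, 89, 7, 6)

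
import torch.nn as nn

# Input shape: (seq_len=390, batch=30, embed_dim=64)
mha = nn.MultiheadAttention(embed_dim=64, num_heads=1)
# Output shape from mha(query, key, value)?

Input shape: (390, 30, 64)
Output shape: (390, 30, 64)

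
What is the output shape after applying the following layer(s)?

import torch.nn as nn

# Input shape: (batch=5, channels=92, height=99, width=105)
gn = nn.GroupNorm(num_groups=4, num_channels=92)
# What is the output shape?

Input shape: (5, 92, 99, 105)
Output shape: (5, 92, 99, 105)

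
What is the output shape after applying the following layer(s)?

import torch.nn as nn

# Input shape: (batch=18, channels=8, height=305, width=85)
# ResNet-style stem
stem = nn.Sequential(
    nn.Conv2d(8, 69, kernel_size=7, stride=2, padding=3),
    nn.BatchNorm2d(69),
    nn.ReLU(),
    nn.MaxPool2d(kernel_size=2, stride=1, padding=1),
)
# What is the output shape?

Input shape: (18, 8, 305, 85)
  -> after Conv2d 7x7 stride=2: (18, 69, 153, 43)
Output shape: (18, 69, 154, 44)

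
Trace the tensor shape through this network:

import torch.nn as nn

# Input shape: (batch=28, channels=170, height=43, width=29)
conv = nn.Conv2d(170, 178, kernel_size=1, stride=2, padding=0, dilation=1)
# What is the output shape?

Input shape: (28, 170, 43, 29)
Output shape: (28, 178, 22, 15)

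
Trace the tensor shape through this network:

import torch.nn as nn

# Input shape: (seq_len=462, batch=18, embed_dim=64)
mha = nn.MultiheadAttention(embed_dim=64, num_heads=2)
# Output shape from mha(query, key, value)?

Input shape: (462, 18, 64)
Output shape: (462, 18, 64)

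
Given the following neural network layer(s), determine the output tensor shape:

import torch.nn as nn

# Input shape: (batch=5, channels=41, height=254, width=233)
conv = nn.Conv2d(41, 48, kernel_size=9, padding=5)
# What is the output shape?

Input shape: (5, 41, 254, 233)
Output shape: (5, 48, 256, 235)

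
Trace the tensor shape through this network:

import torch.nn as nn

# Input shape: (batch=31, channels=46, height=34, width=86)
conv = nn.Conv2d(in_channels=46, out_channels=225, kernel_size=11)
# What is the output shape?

Input shape: (31, 46, 34, 86)
Output shape: (31, 225, 24, 76)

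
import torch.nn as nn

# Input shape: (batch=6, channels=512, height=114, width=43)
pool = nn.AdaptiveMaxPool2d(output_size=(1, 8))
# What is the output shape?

Input shape: (6, 512, 114, 43)
Output shape: (6, 512, 1, 8)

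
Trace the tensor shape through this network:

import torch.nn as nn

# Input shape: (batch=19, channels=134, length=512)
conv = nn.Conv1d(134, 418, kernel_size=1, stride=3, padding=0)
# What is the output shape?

Input shape: (19, 134, 512)
Output shape: (19, 418, 171)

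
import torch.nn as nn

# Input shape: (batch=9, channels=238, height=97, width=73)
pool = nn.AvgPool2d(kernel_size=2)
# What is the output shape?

Input shape: (9, 238, 97, 73)
Output shape: (9, 238, 48, 36)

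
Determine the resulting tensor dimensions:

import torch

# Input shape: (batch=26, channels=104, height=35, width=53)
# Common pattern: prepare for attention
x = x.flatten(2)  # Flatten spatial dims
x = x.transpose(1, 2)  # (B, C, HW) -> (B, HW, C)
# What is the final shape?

Input shape: (26, 104, 35, 53)
  -> after flatten(2): (26, 104, 1855)
Output shape: (26, 1855, 104)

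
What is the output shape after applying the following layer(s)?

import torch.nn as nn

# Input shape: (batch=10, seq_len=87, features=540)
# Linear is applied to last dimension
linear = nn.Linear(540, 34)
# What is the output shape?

Input shape: (10, 87, 540)
Output shape: (10, 87, 34)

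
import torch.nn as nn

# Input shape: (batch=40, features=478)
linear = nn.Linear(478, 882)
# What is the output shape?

Input shape: (40, 478)
Output shape: (40, 882)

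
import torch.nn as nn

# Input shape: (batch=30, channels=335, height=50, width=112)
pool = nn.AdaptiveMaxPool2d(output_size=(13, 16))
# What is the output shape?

Input shape: (30, 335, 50, 112)
Output shape: (30, 335, 13, 16)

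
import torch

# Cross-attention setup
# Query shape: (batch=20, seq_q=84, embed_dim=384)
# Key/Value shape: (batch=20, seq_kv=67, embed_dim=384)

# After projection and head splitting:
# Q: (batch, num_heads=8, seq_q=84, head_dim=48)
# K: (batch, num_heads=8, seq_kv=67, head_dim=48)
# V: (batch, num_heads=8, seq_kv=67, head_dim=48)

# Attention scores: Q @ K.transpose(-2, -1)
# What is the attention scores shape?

Input shape: (20, 84, 384)
Output shape: (20, 8, 84, 67)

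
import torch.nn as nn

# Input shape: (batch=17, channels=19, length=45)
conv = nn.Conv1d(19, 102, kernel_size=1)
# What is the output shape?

Input shape: (17, 19, 45)
Output shape: (17, 102, 45)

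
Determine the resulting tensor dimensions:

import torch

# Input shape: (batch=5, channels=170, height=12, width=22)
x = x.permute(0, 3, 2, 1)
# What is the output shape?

Input shape: (5, 170, 12, 22)
Output shape: (5, 22, 12, 170)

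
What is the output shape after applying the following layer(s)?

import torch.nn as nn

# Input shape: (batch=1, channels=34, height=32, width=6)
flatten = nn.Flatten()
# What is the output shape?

Input shape: (1, 34, 32, 6)
Output shape: (1, 6528)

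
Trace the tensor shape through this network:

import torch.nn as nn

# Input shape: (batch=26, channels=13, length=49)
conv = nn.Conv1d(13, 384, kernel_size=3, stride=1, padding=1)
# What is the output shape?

Input shape: (26, 13, 49)
Output shape: (26, 384, 49)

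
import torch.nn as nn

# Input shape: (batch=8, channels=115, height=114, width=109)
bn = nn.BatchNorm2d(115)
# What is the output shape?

Input shape: (8, 115, 114, 109)
Output shape: (8, 115, 114, 109)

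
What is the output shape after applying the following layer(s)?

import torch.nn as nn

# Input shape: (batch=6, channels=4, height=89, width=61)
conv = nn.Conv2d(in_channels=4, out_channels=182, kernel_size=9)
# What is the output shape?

Input shape: (6, 4, 89, 61)
Output shape: (6, 182, 81, 53)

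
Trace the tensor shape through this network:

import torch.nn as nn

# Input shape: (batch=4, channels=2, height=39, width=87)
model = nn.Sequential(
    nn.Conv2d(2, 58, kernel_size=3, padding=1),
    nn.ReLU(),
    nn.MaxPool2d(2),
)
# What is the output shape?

Input shape: (4, 2, 39, 87)
  -> after Conv2d: (4, 58, 39, 87)
  -> after ReLU: (4, 58, 39, 87)
Output shape: (4, 58, 19, 43)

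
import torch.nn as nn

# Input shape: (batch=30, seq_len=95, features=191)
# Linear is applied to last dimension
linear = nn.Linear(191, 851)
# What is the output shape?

Input shape: (30, 95, 191)
Output shape: (30, 95, 851)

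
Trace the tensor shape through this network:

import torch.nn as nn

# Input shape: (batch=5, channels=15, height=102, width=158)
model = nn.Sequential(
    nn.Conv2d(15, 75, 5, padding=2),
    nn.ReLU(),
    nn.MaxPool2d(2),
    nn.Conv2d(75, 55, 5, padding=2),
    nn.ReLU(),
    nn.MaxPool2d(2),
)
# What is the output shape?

Input shape: (5, 15, 102, 158)
  -> after first Conv2d: (5, 75, 102, 158)
  -> after first MaxPool2d: (5, 75, 51, 79)
  -> after second Conv2d: (5, 55, 51, 79)
Output shape: (5, 55, 25, 39)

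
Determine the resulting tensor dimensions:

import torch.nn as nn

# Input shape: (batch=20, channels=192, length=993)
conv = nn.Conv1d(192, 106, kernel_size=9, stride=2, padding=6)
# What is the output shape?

Input shape: (20, 192, 993)
Output shape: (20, 106, 499)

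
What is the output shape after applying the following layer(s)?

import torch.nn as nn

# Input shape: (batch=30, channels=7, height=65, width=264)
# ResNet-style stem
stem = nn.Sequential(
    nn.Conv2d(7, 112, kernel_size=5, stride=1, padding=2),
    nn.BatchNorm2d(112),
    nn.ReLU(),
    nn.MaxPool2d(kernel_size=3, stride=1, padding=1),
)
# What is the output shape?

Input shape: (30, 7, 65, 264)
  -> after Conv2d 5x5 stride=1: (30, 112, 65, 264)
Output shape: (30, 112, 65, 264)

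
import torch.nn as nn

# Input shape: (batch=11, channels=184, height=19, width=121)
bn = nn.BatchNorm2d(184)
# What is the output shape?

Input shape: (11, 184, 19, 121)
Output shape: (11, 184, 19, 121)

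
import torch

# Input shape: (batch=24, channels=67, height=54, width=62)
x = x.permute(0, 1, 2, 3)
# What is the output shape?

Input shape: (24, 67, 54, 62)
Output shape: (24, 67, 54, 62)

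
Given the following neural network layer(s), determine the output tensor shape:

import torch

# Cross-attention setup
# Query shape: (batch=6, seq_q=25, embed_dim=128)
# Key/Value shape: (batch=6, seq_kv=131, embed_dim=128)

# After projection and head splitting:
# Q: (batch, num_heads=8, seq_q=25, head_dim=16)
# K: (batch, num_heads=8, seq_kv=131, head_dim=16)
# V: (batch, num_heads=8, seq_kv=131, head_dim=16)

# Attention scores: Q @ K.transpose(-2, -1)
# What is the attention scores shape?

Input shape: (6, 25, 128)
Output shape: (6, 8, 25, 131)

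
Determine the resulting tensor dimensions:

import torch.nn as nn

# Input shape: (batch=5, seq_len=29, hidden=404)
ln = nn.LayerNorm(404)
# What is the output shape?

Input shape: (5, 29, 404)
Output shape: (5, 29, 404)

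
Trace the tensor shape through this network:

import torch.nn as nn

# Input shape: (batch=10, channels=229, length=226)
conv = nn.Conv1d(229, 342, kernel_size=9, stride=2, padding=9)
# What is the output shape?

Input shape: (10, 229, 226)
Output shape: (10, 342, 118)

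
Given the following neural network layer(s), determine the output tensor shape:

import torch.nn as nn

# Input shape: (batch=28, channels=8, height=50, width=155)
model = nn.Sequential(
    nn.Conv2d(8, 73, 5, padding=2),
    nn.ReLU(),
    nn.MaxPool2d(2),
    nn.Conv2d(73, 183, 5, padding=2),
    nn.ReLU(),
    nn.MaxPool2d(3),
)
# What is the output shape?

Input shape: (28, 8, 50, 155)
  -> after first Conv2d: (28, 73, 50, 155)
  -> after first MaxPool2d: (28, 73, 25, 77)
  -> after second Conv2d: (28, 183, 25, 77)
Output shape: (28, 183, 8, 25)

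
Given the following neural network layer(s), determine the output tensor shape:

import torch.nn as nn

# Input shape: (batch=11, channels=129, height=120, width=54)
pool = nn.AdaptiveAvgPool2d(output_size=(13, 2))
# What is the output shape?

Input shape: (11, 129, 120, 54)
Output shape: (11, 129, 13, 2)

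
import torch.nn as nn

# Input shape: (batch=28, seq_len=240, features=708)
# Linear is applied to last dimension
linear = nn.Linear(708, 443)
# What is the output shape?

Input shape: (28, 240, 708)
Output shape: (28, 240, 443)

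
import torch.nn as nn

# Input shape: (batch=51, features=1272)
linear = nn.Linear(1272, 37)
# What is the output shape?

Input shape: (51, 1272)
Output shape: (51, 37)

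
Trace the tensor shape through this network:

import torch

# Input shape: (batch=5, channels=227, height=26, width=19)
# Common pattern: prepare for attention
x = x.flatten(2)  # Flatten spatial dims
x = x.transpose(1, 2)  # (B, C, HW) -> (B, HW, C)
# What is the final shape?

Input shape: (5, 227, 26, 19)
  -> after flatten(2): (5, 227, 494)
Output shape: (5, 494, 227)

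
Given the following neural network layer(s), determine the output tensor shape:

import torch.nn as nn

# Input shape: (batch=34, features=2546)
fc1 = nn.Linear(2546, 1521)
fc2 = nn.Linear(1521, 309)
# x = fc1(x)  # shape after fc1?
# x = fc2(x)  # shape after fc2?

Input shape: (34, 2546)
  -> after fc1: (34, 1521)
Output shape: (34, 309)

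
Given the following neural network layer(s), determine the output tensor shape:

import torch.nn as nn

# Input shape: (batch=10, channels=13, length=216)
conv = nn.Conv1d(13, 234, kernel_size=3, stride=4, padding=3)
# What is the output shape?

Input shape: (10, 13, 216)
Output shape: (10, 234, 55)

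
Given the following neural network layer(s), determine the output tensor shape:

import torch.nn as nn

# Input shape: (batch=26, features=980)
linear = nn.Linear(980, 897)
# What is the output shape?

Input shape: (26, 980)
Output shape: (26, 897)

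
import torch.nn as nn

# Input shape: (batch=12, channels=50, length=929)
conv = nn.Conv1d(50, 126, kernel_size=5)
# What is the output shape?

Input shape: (12, 50, 929)
Output shape: (12, 126, 925)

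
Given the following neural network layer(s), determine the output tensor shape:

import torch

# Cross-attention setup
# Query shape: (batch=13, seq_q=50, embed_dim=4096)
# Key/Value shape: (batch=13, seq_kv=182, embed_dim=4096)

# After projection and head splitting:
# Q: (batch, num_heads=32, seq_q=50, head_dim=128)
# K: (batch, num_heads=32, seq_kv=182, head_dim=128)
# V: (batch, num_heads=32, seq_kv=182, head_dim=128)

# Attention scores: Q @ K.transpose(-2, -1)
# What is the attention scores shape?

Input shape: (13, 50, 4096)
Output shape: (13, 32, 50, 182)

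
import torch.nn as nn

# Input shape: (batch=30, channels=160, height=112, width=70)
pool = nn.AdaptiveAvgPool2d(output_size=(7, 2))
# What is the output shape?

Input shape: (30, 160, 112, 70)
Output shape: (30, 160, 7, 2)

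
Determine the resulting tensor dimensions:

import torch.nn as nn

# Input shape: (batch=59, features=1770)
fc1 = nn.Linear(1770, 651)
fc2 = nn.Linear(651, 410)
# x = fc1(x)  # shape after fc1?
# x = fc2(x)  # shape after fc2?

Input shape: (59, 1770)
  -> after fc1: (59, 651)
Output shape: (59, 410)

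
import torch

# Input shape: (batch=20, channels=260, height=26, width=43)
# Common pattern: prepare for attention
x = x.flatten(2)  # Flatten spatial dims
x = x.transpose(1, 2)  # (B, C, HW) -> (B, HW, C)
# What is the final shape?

Input shape: (20, 260, 26, 43)
  -> after flatten(2): (20, 260, 1118)
Output shape: (20, 1118, 260)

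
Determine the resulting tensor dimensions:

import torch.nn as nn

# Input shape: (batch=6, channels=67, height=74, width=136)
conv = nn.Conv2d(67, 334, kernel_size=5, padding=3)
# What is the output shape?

Input shape: (6, 67, 74, 136)
Output shape: (6, 334, 76, 138)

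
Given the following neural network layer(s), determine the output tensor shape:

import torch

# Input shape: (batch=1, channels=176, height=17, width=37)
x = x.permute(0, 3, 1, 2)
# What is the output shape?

Input shape: (1, 176, 17, 37)
Output shape: (1, 37, 176, 17)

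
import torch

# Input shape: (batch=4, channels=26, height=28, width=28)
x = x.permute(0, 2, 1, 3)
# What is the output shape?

Input shape: (4, 26, 28, 28)
Output shape: (4, 28, 26, 28)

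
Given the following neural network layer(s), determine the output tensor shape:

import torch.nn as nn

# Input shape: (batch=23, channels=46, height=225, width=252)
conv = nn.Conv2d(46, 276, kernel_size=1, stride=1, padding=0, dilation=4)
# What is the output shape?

Input shape: (23, 46, 225, 252)
Output shape: (23, 276, 225, 252)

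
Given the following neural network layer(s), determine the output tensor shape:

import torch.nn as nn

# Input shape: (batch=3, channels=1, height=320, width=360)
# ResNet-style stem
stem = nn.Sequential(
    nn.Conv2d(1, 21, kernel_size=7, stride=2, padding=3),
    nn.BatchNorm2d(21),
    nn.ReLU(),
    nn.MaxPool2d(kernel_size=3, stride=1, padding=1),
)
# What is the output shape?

Input shape: (3, 1, 320, 360)
  -> after Conv2d 7x7 stride=2: (3, 21, 160, 180)
Output shape: (3, 21, 160, 180)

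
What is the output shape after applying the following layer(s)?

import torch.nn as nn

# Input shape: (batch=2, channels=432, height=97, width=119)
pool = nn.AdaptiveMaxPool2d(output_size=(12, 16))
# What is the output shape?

Input shape: (2, 432, 97, 119)
Output shape: (2, 432, 12, 16)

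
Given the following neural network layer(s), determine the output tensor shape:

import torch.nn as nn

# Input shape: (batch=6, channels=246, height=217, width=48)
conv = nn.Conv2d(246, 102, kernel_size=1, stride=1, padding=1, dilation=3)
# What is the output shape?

Input shape: (6, 246, 217, 48)
Output shape: (6, 102, 219, 50)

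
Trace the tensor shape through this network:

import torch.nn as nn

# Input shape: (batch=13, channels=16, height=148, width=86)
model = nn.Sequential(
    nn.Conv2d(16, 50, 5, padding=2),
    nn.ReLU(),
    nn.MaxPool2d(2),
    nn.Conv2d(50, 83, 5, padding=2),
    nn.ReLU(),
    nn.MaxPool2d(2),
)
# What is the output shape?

Input shape: (13, 16, 148, 86)
  -> after first Conv2d: (13, 50, 148, 86)
  -> after first MaxPool2d: (13, 50, 74, 43)
  -> after second Conv2d: (13, 83, 74, 43)
Output shape: (13, 83, 37, 21)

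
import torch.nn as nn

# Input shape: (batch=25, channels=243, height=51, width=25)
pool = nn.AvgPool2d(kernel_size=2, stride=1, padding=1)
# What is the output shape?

Input shape: (25, 243, 51, 25)
Output shape: (25, 243, 52, 26)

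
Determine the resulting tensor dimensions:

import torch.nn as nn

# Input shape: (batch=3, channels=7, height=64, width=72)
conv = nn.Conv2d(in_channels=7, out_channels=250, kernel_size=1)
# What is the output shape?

Input shape: (3, 7, 64, 72)
Output shape: (3, 250, 64, 72)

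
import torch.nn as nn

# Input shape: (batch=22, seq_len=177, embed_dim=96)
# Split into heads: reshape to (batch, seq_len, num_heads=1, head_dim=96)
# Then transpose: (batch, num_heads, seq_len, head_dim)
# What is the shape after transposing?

Input shape: (22, 177, 96)
  -> after reshape: (22, 177, 1, 96)
Output shape: (22, 1, 177, 96)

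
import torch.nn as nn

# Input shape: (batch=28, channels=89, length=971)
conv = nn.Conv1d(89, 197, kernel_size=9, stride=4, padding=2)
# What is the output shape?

Input shape: (28, 89, 971)
Output shape: (28, 197, 242)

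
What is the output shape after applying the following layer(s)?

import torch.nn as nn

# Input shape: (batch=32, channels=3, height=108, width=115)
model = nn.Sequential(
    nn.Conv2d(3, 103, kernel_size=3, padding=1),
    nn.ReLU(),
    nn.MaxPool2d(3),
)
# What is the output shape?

Input shape: (32, 3, 108, 115)
  -> after Conv2d: (32, 103, 108, 115)
  -> after ReLU: (32, 103, 108, 115)
Output shape: (32, 103, 36, 38)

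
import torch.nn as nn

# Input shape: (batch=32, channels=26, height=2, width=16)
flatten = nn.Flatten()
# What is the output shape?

Input shape: (32, 26, 2, 16)
Output shape: (32, 832)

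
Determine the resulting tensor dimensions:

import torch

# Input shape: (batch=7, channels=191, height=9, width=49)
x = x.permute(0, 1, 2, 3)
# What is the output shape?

Input shape: (7, 191, 9, 49)
Output shape: (7, 191, 9, 49)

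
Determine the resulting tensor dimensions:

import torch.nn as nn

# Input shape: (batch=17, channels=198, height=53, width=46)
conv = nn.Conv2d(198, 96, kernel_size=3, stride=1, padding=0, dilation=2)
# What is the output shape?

Input shape: (17, 198, 53, 46)
Output shape: (17, 96, 49, 42)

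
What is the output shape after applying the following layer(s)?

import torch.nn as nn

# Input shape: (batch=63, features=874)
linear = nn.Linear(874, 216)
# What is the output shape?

Input shape: (63, 874)
Output shape: (63, 216)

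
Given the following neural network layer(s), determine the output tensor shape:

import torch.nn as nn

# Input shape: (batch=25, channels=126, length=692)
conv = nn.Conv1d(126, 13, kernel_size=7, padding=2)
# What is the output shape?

Input shape: (25, 126, 692)
Output shape: (25, 13, 690)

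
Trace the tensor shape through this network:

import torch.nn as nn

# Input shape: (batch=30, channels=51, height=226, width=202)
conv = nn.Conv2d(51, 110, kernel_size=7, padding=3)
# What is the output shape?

Input shape: (30, 51, 226, 202)
Output shape: (30, 110, 226, 202)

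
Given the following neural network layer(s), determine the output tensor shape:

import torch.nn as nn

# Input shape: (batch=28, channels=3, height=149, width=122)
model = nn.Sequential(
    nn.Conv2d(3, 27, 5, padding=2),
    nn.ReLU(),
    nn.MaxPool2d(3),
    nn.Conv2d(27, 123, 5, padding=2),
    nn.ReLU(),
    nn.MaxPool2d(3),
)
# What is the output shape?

Input shape: (28, 3, 149, 122)
  -> after first Conv2d: (28, 27, 149, 122)
  -> after first MaxPool2d: (28, 27, 49, 40)
  -> after second Conv2d: (28, 123, 49, 40)
Output shape: (28, 123, 16, 13)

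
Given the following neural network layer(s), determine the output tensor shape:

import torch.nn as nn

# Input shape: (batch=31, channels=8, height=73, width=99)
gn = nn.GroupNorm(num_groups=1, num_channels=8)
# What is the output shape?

Input shape: (31, 8, 73, 99)
Output shape: (31, 8, 73, 99)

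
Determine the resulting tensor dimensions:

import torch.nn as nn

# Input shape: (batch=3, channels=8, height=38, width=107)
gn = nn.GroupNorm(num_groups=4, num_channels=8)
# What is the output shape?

Input shape: (3, 8, 38, 107)
Output shape: (3, 8, 38, 107)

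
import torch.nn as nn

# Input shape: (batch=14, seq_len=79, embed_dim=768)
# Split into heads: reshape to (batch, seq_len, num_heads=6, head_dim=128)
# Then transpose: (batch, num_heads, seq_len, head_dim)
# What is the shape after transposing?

Input shape: (14, 79, 768)
  -> after reshape: (14, 79, 6, 128)
Output shape: (14, 6, 79, 128)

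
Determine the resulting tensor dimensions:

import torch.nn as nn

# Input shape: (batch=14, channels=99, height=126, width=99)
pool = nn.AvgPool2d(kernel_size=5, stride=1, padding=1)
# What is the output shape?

Input shape: (14, 99, 126, 99)
Output shape: (14, 99, 124, 97)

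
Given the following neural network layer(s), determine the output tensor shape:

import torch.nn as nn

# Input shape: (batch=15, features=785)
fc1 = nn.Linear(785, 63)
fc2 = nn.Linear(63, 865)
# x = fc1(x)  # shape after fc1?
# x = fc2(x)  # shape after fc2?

Input shape: (15, 785)
  -> after fc1: (15, 63)
Output shape: (15, 865)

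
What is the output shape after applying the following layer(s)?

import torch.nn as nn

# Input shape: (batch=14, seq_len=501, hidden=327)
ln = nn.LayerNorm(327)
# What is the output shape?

Input shape: (14, 501, 327)
Output shape: (14, 501, 327)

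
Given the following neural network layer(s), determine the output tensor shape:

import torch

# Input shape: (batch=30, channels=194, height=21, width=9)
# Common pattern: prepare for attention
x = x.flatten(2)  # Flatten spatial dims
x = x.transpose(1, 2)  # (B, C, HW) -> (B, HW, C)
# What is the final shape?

Input shape: (30, 194, 21, 9)
  -> after flatten(2): (30, 194, 189)
Output shape: (30, 189, 194)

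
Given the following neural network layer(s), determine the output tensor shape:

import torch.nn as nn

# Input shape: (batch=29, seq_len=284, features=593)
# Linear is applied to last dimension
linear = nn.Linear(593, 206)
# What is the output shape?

Input shape: (29, 284, 593)
Output shape: (29, 284, 206)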